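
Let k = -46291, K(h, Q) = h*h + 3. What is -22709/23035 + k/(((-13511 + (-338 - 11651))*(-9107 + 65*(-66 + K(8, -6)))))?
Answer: -61612978261/62484741000 ≈ -0.98605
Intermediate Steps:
K(h, Q) = 3 + h² (K(h, Q) = h² + 3 = 3 + h²)
-22709/23035 + k/(((-13511 + (-338 - 11651))*(-9107 + 65*(-66 + K(8, -6))))) = -22709/23035 - 46291*1/((-13511 + (-338 - 11651))*(-9107 + 65*(-66 + (3 + 8²)))) = -22709*1/23035 - 46291*1/((-13511 - 11989)*(-9107 + 65*(-66 + (3 + 64)))) = -22709/23035 - 46291*(-1/(25500*(-9107 + 65*(-66 + 67)))) = -22709/23035 - 46291*(-1/(25500*(-9107 + 65*1))) = -22709/23035 - 46291*(-1/(25500*(-9107 + 65))) = -22709/23035 - 46291/((-25500*(-9042))) = -22709/23035 - 46291/230571000 = -22709/23035 - 46291*1/230571000 = -22709/23035 - 2723/13563000 = -61612978261/62484741000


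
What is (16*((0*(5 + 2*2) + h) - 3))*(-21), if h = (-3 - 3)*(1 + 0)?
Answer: 3024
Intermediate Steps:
h = -6 (h = -6*1 = -6)
(16*((0*(5 + 2*2) + h) - 3))*(-21) = (16*((0*(5 + 2*2) - 6) - 3))*(-21) = (16*((0*(5 + 4) - 6) - 3))*(-21) = (16*((0*9 - 6) - 3))*(-21) = (16*((0 - 6) - 3))*(-21) = (16*(-6 - 3))*(-21) = (16*(-9))*(-21) = -144*(-21) = 3024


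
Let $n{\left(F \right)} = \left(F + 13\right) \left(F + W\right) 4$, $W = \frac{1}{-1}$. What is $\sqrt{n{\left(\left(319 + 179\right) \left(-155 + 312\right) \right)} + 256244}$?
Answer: $4 \sqrt{1528513219} \approx 1.5638 \cdot 10^{5}$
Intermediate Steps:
$W = -1$
$n{\left(F \right)} = \left(-4 + 4 F\right) \left(13 + F\right)$ ($n{\left(F \right)} = \left(F + 13\right) \left(F - 1\right) 4 = \left(13 + F\right) \left(-1 + F\right) 4 = \left(13 + F\right) \left(-4 + 4 F\right) = \left(-4 + 4 F\right) \left(13 + F\right)$)
$\sqrt{n{\left(\left(319 + 179\right) \left(-155 + 312\right) \right)} + 256244} = \sqrt{\left(-52 + 4 \left(\left(319 + 179\right) \left(-155 + 312\right)\right)^{2} + 48 \left(319 + 179\right) \left(-155 + 312\right)\right) + 256244} = \sqrt{\left(-52 + 4 \left(498 \cdot 157\right)^{2} + 48 \cdot 498 \cdot 157\right) + 256244} = \sqrt{\left(-52 + 4 \cdot 78186^{2} + 48 \cdot 78186\right) + 256244} = \sqrt{\left(-52 + 4 \cdot 6113050596 + 3752928\right) + 256244} = \sqrt{\left(-52 + 24452202384 + 3752928\right) + 256244} = \sqrt{24455955260 + 256244} = \sqrt{24456211504} = 4 \sqrt{1528513219}$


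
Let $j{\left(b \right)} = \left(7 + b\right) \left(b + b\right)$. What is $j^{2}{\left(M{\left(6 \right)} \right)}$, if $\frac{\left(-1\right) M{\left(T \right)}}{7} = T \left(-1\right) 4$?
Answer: $3457440000$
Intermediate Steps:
$M{\left(T \right)} = 28 T$ ($M{\left(T \right)} = - 7 T \left(-1\right) 4 = - 7 - T 4 = - 7 \left(- 4 T\right) = 28 T$)
$j{\left(b \right)} = 2 b \left(7 + b\right)$ ($j{\left(b \right)} = \left(7 + b\right) 2 b = 2 b \left(7 + b\right)$)
$j^{2}{\left(M{\left(6 \right)} \right)} = \left(2 \cdot 28 \cdot 6 \left(7 + 28 \cdot 6\right)\right)^{2} = \left(2 \cdot 168 \left(7 + 168\right)\right)^{2} = \left(2 \cdot 168 \cdot 175\right)^{2} = 58800^{2} = 3457440000$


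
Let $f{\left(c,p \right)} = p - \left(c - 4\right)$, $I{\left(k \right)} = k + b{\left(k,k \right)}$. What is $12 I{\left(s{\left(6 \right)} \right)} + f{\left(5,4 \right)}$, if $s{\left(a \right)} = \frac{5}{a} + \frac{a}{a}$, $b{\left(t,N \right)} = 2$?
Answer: $49$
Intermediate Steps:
$s{\left(a \right)} = 1 + \frac{5}{a}$ ($s{\left(a \right)} = \frac{5}{a} + 1 = 1 + \frac{5}{a}$)
$I{\left(k \right)} = 2 + k$ ($I{\left(k \right)} = k + 2 = 2 + k$)
$f{\left(c,p \right)} = 4 + p - c$ ($f{\left(c,p \right)} = p - \left(-4 + c\right) = 4 + p - c$)
$12 I{\left(s{\left(6 \right)} \right)} + f{\left(5,4 \right)} = 12 \left(2 + \frac{5 + 6}{6}\right) + \left(4 + 4 - 5\right) = 12 \left(2 + \frac{1}{6} \cdot 11\right) + \left(4 + 4 - 5\right) = 12 \left(2 + \frac{11}{6}\right) + 3 = 12 \cdot \frac{23}{6} + 3 = 46 + 3 = 49$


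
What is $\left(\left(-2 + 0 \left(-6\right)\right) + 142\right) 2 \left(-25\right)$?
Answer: $-7000$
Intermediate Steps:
$\left(\left(-2 + 0 \left(-6\right)\right) + 142\right) 2 \left(-25\right) = \left(\left(-2 + 0\right) + 142\right) \left(-50\right) = \left(-2 + 142\right) \left(-50\right) = 140 \left(-50\right) = -7000$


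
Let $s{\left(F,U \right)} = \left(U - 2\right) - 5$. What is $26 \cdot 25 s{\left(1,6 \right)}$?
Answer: $-650$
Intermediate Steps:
$s{\left(F,U \right)} = -7 + U$ ($s{\left(F,U \right)} = \left(-2 + U\right) - 5 = -7 + U$)
$26 \cdot 25 s{\left(1,6 \right)} = 26 \cdot 25 \left(-7 + 6\right) = 650 \left(-1\right) = -650$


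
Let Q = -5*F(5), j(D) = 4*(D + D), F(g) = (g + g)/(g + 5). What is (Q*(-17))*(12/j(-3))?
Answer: -85/2 ≈ -42.500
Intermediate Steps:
F(g) = 2*g/(5 + g) (F(g) = (2*g)/(5 + g) = 2*g/(5 + g))
j(D) = 8*D (j(D) = 4*(2*D) = 8*D)
Q = -5 (Q = -10*5/(5 + 5) = -10*5/10 = -5*1 = -5)
(Q*(-17))*(12/j(-3)) = (-5*(-17))*(12/((8*(-3)))) = 85*(12/(-24)) = 85*(12*(-1/24)) = 85*(-½) = -85/2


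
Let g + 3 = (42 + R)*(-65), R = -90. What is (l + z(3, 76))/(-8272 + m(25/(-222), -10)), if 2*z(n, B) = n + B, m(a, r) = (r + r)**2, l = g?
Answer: -6313/15744 ≈ -0.40098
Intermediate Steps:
g = 3117 (g = -3 + (42 - 90)*(-65) = -3 - 48*(-65) = -3 + 3120 = 3117)
l = 3117
m(a, r) = 4*r**2 (m(a, r) = (2*r)**2 = 4*r**2)
z(n, B) = B/2 + n/2 (z(n, B) = (n + B)/2 = (B + n)/2 = B/2 + n/2)
(l + z(3, 76))/(-8272 + m(25/(-222), -10)) = (3117 + ((1/2)*76 + (1/2)*3))/(-8272 + 4*(-10)**2) = (3117 + (38 + 3/2))/(-8272 + 4*100) = (3117 + 79/2)/(-8272 + 400) = (6313/2)/(-7872) = (6313/2)*(-1/7872) = -6313/15744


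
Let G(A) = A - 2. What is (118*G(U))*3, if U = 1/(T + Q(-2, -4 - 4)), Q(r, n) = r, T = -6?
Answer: -3009/4 ≈ -752.25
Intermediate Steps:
U = -1/8 (U = 1/(-6 - 2) = 1/(-8) = -1/8 ≈ -0.12500)
G(A) = -2 + A
(118*G(U))*3 = (118*(-2 - 1/8))*3 = (118*(-17/8))*3 = -1003/4*3 = -3009/4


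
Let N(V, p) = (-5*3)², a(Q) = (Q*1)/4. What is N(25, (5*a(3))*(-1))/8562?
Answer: 75/2854 ≈ 0.026279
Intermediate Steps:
a(Q) = Q/4 (a(Q) = Q*(¼) = Q/4)
N(V, p) = 225 (N(V, p) = (-15)² = 225)
N(25, (5*a(3))*(-1))/8562 = 225/8562 = 225*(1/8562) = 75/2854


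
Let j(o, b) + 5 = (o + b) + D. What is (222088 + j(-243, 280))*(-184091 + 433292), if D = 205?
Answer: 55403612325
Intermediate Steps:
j(o, b) = 200 + b + o (j(o, b) = -5 + ((o + b) + 205) = -5 + ((b + o) + 205) = -5 + (205 + b + o) = 200 + b + o)
(222088 + j(-243, 280))*(-184091 + 433292) = (222088 + (200 + 280 - 243))*(-184091 + 433292) = (222088 + 237)*249201 = 222325*249201 = 55403612325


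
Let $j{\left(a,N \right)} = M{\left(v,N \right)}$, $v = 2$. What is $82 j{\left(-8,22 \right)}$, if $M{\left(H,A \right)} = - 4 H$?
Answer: $-656$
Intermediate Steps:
$j{\left(a,N \right)} = -8$ ($j{\left(a,N \right)} = \left(-4\right) 2 = -8$)
$82 j{\left(-8,22 \right)} = 82 \left(-8\right) = -656$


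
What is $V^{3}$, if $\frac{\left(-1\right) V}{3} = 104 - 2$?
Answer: $-28652616$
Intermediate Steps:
$V = -306$ ($V = - 3 \left(104 - 2\right) = \left(-3\right) 102 = -306$)
$V^{3} = \left(-306\right)^{3} = -28652616$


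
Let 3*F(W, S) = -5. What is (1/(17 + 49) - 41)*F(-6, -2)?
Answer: 13525/198 ≈ 68.308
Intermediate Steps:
F(W, S) = -5/3 (F(W, S) = (⅓)*(-5) = -5/3)
(1/(17 + 49) - 41)*F(-6, -2) = (1/(17 + 49) - 41)*(-5/3) = (1/66 - 41)*(-5/3) = -2705/66*(-5/3) = 13525/198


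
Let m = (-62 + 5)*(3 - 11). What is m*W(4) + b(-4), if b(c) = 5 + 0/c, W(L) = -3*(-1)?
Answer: 1373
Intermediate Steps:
W(L) = 3
b(c) = 5 (b(c) = 5 + 0 = 5)
m = 456 (m = -57*(-8) = 456)
m*W(4) + b(-4) = 456*3 + 5 = 1368 + 5 = 1373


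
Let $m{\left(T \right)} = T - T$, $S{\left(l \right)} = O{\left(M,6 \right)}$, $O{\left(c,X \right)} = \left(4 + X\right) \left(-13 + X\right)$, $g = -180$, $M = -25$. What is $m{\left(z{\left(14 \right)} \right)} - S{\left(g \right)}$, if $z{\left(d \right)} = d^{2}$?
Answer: $70$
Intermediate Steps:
$O{\left(c,X \right)} = \left(-13 + X\right) \left(4 + X\right)$
$S{\left(l \right)} = -70$ ($S{\left(l \right)} = -52 + 6^{2} - 54 = -52 + 36 - 54 = -70$)
$m{\left(T \right)} = 0$
$m{\left(z{\left(14 \right)} \right)} - S{\left(g \right)} = 0 - -70 = 0 + 70 = 70$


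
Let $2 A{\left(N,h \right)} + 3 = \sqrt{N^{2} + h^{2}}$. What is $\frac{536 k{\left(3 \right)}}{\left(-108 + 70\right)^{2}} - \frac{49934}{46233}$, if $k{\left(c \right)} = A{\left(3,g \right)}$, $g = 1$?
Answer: $- \frac{27319007}{16690113} + \frac{67 \sqrt{10}}{361} \approx -1.0499$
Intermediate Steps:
$A{\left(N,h \right)} = - \frac{3}{2} + \frac{\sqrt{N^{2} + h^{2}}}{2}$
$k{\left(c \right)} = - \frac{3}{2} + \frac{\sqrt{10}}{2}$ ($k{\left(c \right)} = - \frac{3}{2} + \frac{\sqrt{3^{2} + 1^{2}}}{2} = - \frac{3}{2} + \frac{\sqrt{9 + 1}}{2} = - \frac{3}{2} + \frac{\sqrt{10}}{2}$)
$\frac{536 k{\left(3 \right)}}{\left(-108 + 70\right)^{2}} - \frac{49934}{46233} = \frac{536 \left(- \frac{3}{2} + \frac{\sqrt{10}}{2}\right)}{\left(-108 + 70\right)^{2}} - \frac{49934}{46233} = \frac{-804 + 268 \sqrt{10}}{\left(-38\right)^{2}} - \frac{49934}{46233} = \frac{-804 + 268 \sqrt{10}}{1444} - \frac{49934}{46233} = \left(-804 + 268 \sqrt{10}\right) \frac{1}{1444} - \frac{49934}{46233} = \left(- \frac{201}{361} + \frac{67 \sqrt{10}}{361}\right) - \frac{49934}{46233} = - \frac{27319007}{16690113} + \frac{67 \sqrt{10}}{361}$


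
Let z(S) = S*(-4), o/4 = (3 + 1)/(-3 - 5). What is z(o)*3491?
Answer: 27928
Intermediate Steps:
o = -2 (o = 4*((3 + 1)/(-3 - 5)) = 4*(4/(-8)) = 4*(4*(-⅛)) = 4*(-½) = -2)
z(S) = -4*S
z(o)*3491 = -4*(-2)*3491 = 8*3491 = 27928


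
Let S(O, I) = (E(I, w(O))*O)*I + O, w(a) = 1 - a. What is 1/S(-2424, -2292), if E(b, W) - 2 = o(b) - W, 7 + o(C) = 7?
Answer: -1/13461725208 ≈ -7.4285e-11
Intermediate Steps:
o(C) = 0 (o(C) = -7 + 7 = 0)
E(b, W) = 2 - W (E(b, W) = 2 + (0 - W) = 2 - W)
S(O, I) = O + I*O*(1 + O) (S(O, I) = ((2 - (1 - O))*O)*I + O = ((2 + (-1 + O))*O)*I + O = ((1 + O)*O)*I + O = (O*(1 + O))*I + O = I*O*(1 + O) + O = O + I*O*(1 + O))
1/S(-2424, -2292) = 1/(-2424*(1 - 2292*(1 - 2424))) = 1/(-2424*(1 - 2292*(-2423))) = 1/(-2424*(1 + 5553516)) = 1/(-2424*5553517) = 1/(-13461725208) = -1/13461725208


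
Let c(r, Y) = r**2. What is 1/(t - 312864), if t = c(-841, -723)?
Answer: 1/394417 ≈ 2.5354e-6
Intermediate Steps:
t = 707281 (t = (-841)**2 = 707281)
1/(t - 312864) = 1/(707281 - 312864) = 1/394417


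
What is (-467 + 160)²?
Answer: 94249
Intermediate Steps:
(-467 + 160)² = (-307)² = 94249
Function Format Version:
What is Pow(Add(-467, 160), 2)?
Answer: 94249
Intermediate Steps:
Pow(Add(-467, 160), 2) = Pow(-307, 2) = 94249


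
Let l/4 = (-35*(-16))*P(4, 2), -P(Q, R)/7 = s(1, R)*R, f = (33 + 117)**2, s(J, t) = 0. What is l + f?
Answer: 22500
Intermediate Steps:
f = 22500 (f = 150**2 = 22500)
P(Q, R) = 0 (P(Q, R) = -0*R = -7*0 = 0)
l = 0 (l = 4*(-35*(-16)*0) = 4*(560*0) = 4*0 = 0)
l + f = 0 + 22500 = 22500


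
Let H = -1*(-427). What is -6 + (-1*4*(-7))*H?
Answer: 11950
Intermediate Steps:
H = 427
-6 + (-1*4*(-7))*H = -6 + (-1*4*(-7))*427 = -6 - 4*(-7)*427 = -6 + 28*427 = -6 + 11956 = 11950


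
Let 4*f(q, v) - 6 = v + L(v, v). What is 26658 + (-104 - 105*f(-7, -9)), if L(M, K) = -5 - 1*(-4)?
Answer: 26659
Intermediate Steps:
L(M, K) = -1 (L(M, K) = -5 + 4 = -1)
f(q, v) = 5/4 + v/4 (f(q, v) = 3/2 + (v - 1)/4 = 3/2 + (-1 + v)/4 = 3/2 + (-¼ + v/4) = 5/4 + v/4)
26658 + (-104 - 105*f(-7, -9)) = 26658 + (-104 - 105*(5/4 + (¼)*(-9))) = 26658 + (-104 - 105*(5/4 - 9/4)) = 26658 + (-104 - 105*(-1)) = 26658 + (-104 + 105) = 26658 + 1 = 26659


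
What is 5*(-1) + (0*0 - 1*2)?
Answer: -7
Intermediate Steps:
5*(-1) + (0*0 - 1*2) = -5 + (0 - 2) = -5 - 2 = -7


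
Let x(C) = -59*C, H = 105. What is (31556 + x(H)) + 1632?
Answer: 26993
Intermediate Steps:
(31556 + x(H)) + 1632 = (31556 - 59*105) + 1632 = (31556 - 6195) + 1632 = 25361 + 1632 = 26993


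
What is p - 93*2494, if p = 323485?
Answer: 91543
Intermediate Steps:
p - 93*2494 = 323485 - 93*2494 = 323485 - 1*231942 = 323485 - 231942 = 91543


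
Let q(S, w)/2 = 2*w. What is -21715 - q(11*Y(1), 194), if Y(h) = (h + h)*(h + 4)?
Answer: -22491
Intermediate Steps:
Y(h) = 2*h*(4 + h) (Y(h) = (2*h)*(4 + h) = 2*h*(4 + h))
q(S, w) = 4*w (q(S, w) = 2*(2*w) = 4*w)
-21715 - q(11*Y(1), 194) = -21715 - 4*194 = -21715 - 1*776 = -21715 - 776 = -22491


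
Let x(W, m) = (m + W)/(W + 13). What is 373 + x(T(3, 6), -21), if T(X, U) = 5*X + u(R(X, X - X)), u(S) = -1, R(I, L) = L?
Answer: 10064/27 ≈ 372.74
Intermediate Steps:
T(X, U) = -1 + 5*X (T(X, U) = 5*X - 1 = -1 + 5*X)
x(W, m) = (W + m)/(13 + W)
373 + x(T(3, 6), -21) = 373 + ((-1 + 5*3) - 21)/(13 + (-1 + 5*3)) = 373 + ((-1 + 15) - 21)/(13 + (-1 + 15)) = 373 + (14 - 21)/(13 + 14) = 373 - 7/27 = 10064/27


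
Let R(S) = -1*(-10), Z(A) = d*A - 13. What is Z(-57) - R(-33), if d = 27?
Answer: -1562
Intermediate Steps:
Z(A) = -13 + 27*A (Z(A) = 27*A - 13 = -13 + 27*A)
R(S) = 10
Z(-57) - R(-33) = (-13 + 27*(-57)) - 1*10 = (-13 - 1539) - 10 = -1552 - 10 = -1562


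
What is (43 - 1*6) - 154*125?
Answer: -19213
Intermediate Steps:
(43 - 1*6) - 154*125 = (43 - 6) - 19250 = 37 - 19250 = -19213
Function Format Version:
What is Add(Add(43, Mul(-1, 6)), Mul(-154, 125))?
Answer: -19213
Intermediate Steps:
Add(Add(43, Mul(-1, 6)), Mul(-154, 125)) = Add(Add(43, -6), -19250) = Add(37, -19250) = -19213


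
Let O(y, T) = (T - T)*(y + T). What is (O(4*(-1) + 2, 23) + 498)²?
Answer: 248004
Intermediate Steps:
O(y, T) = 0 (O(y, T) = 0*(T + y) = 0)
(O(4*(-1) + 2, 23) + 498)² = (0 + 498)² = 498² = 248004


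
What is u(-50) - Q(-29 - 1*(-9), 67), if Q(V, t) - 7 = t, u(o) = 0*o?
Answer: -74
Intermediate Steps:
u(o) = 0
Q(V, t) = 7 + t
u(-50) - Q(-29 - 1*(-9), 67) = 0 - (7 + 67) = 0 - 1*74 = 0 - 74 = -74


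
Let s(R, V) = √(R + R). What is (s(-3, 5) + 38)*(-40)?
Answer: -1520 - 40*I*√6 ≈ -1520.0 - 97.98*I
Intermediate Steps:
s(R, V) = √2*√R (s(R, V) = √(2*R) = √2*√R)
(s(-3, 5) + 38)*(-40) = (√2*√(-3) + 38)*(-40) = (√2*(I*√3) + 38)*(-40) = (I*√6 + 38)*(-40) = (38 + I*√6)*(-40) = -1520 - 40*I*√6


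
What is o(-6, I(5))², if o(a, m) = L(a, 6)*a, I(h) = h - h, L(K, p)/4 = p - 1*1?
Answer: 14400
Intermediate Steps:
L(K, p) = -4 + 4*p (L(K, p) = 4*(p - 1*1) = 4*(p - 1) = 4*(-1 + p) = -4 + 4*p)
I(h) = 0
o(a, m) = 20*a (o(a, m) = (-4 + 4*6)*a = (-4 + 24)*a = 20*a)
o(-6, I(5))² = (20*(-6))² = (-120)² = 14400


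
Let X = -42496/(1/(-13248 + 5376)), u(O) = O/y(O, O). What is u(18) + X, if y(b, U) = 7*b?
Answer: 2341699585/7 ≈ 3.3453e+8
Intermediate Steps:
u(O) = ⅐ (u(O) = O/((7*O)) = O*(1/(7*O)) = ⅐)
X = 334528512 (X = -42496/(1/(-7872)) = -42496/(-1/7872) = -42496*(-7872) = 334528512)
u(18) + X = ⅐ + 334528512 = 2341699585/7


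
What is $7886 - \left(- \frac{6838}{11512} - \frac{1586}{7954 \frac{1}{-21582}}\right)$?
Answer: $\frac{82025637939}{22891612} \approx 3583.2$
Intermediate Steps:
$7886 - \left(- \frac{6838}{11512} - \frac{1586}{7954 \frac{1}{-21582}}\right) = 7886 - \left(\left(-6838\right) \frac{1}{11512} - \frac{1586}{7954 \left(- \frac{1}{21582}\right)}\right) = 7886 - \left(- \frac{3419}{5756} - \frac{1586}{- \frac{3977}{10791}}\right) = 7886 - \left(- \frac{3419}{5756} - - \frac{17114526}{3977}\right) = 7886 - \left(- \frac{3419}{5756} + \frac{17114526}{3977}\right) = 7886 - \frac{98497614293}{22891612} = \frac{82025637939}{22891612}$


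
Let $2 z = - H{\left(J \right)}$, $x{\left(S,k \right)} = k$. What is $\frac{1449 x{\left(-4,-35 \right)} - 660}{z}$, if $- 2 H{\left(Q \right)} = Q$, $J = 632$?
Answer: $- \frac{51375}{158} \approx -325.16$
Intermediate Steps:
$H{\left(Q \right)} = - \frac{Q}{2}$
$z = 158$ ($z = \frac{\left(-1\right) \left(\left(- \frac{1}{2}\right) 632\right)}{2} = \frac{\left(-1\right) \left(-316\right)}{2} = \frac{1}{2} \cdot 316 = 158$)
$\frac{1449 x{\left(-4,-35 \right)} - 660}{z} = \frac{1449 \left(-35\right) - 660}{158} = \left(-50715 - 660\right) \frac{1}{158} = \left(-51375\right) \frac{1}{158} = - \frac{51375}{158}$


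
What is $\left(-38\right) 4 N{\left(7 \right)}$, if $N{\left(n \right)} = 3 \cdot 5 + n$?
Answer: $-3344$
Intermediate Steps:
$N{\left(n \right)} = 15 + n$
$\left(-38\right) 4 N{\left(7 \right)} = \left(-38\right) 4 \left(15 + 7\right) = \left(-152\right) 22 = -3344$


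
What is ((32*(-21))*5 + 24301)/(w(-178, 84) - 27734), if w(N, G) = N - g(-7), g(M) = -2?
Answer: -20941/27910 ≈ -0.75030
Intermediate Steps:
w(N, G) = 2 + N (w(N, G) = N - 1*(-2) = N + 2 = 2 + N)
((32*(-21))*5 + 24301)/(w(-178, 84) - 27734) = ((32*(-21))*5 + 24301)/((2 - 178) - 27734) = (-672*5 + 24301)/(-176 - 27734) = (-3360 + 24301)/(-27910) = 20941*(-1/27910) = -20941/27910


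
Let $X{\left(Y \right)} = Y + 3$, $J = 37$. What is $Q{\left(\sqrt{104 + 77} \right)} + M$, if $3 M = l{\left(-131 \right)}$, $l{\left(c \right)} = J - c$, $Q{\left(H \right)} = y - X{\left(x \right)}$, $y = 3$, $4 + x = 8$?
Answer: $52$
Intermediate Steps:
$x = 4$ ($x = -4 + 8 = 4$)
$X{\left(Y \right)} = 3 + Y$
$Q{\left(H \right)} = -4$ ($Q{\left(H \right)} = 3 - \left(3 + 4\right) = 3 - 7 = -4$)
$l{\left(c \right)} = 37 - c$
$M = 56$ ($M = \frac{37 - -131}{3} = \frac{37 + 131}{3} = \frac{1}{3} \cdot 168 = 56$)
$Q{\left(\sqrt{104 + 77} \right)} + M = -4 + 56 = 52$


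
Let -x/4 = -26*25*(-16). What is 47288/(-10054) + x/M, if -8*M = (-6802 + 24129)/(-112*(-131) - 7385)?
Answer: 12190636387612/87102829 ≈ 1.3996e+5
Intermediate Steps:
x = -41600 (x = -4*(-26*25)*(-16) = -(-2600)*(-16) = -4*10400 = -41600)
M = -17327/58296 (M = -(-6802 + 24129)/(8*(-112*(-131) - 7385)) = -17327/(8*(14672 - 7385)) = -17327/(8*7287) = -1/8*17327/7287 = -17327/58296 ≈ -0.29722)
47288/(-10054) + x/M = 47288/(-10054) - 41600/(-17327/58296) = 47288*(-1/10054) - 41600*(-58296/17327) = -23644/5027 + 2425113600/17327 = 12190636387612/87102829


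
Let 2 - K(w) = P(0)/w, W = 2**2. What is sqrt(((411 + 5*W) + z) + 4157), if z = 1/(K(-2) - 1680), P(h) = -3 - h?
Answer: 19*sqrt(143395710)/3359 ≈ 67.735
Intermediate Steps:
W = 4
K(w) = 2 + 3/w (K(w) = 2 - (-3 - 1*0)/w = 2 - (-3 + 0)/w = 2 - (-3)/w = 2 + 3/w)
z = -2/3359 (z = 1/((2 + 3/(-2)) - 1680) = 1/((2 + 3*(-1/2)) - 1680) = 1/((2 - 3/2) - 1680) = 1/(1/2 - 1680) = 1/(-3359/2) = -2/3359 ≈ -0.00059542)
sqrt(((411 + 5*W) + z) + 4157) = sqrt(((411 + 5*4) - 2/3359) + 4157) = sqrt(((411 + 20) - 2/3359) + 4157) = sqrt((431 - 2/3359) + 4157) = sqrt(1447727/3359 + 4157) = sqrt(15411090/3359) = 19*sqrt(143395710)/3359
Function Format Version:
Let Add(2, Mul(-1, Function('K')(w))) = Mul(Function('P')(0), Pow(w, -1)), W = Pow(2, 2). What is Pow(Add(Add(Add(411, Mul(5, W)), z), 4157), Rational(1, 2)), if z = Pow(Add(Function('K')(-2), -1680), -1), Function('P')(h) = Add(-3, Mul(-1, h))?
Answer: Mul(Rational(19, 3359), Pow(143395710, Rational(1, 2))) ≈ 67.735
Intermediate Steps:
W = 4
Function('K')(w) = Add(2, Mul(3, Pow(w, -1))) (Function('K')(w) = Add(2, Mul(-1, Mul(Add(-3, Mul(-1, 0)), Pow(w, -1)))) = Add(2, Mul(-1, Mul(Add(-3, 0), Pow(w, -1)))) = Add(2, Mul(-1, Mul(-3, Pow(w, -1)))) = Add(2, Mul(3, Pow(w, -1))))
z = Rational(-2, 3359) (z = Pow(Add(Add(2, Mul(3, Pow(-2, -1))), -1680), -1) = Pow(Add(Add(2, Mul(3, Rational(-1, 2))), -1680), -1) = Pow(Add(Add(2, Rational(-3, 2)), -1680), -1) = Pow(Add(Rational(1, 2), -1680), -1) = Pow(Rational(-3359, 2), -1) = Rational(-2, 3359) ≈ -0.00059542)
Pow(Add(Add(Add(411, Mul(5, W)), z), 4157), Rational(1, 2)) = Pow(Add(Add(Add(411, Mul(5, 4)), Rational(-2, 3359)), 4157), Rational(1, 2)) = Pow(Add(Add(Add(411, 20), Rational(-2, 3359)), 4157), Rational(1, 2)) = Pow(Add(Add(431, Rational(-2, 3359)), 4157), Rational(1, 2)) = Pow(Add(Rational(1447727, 3359), 4157), Rational(1, 2)) = Pow(Rational(15411090, 3359), Rational(1, 2)) = Mul(Rational(19, 3359), Pow(143395710, Rational(1, 2)))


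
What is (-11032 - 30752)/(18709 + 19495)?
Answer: -10446/9551 ≈ -1.0937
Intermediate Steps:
(-11032 - 30752)/(18709 + 19495) = -41784/38204 = -41784*1/38204 = -10446/9551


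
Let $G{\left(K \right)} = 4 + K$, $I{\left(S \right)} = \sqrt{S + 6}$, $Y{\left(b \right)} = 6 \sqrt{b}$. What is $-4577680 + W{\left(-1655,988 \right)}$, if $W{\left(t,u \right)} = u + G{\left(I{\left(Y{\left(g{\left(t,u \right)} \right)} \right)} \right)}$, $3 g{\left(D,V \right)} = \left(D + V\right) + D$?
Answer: $-4576688 + \sqrt{6 + 18 i \sqrt{86}} \approx -4.5767 \cdot 10^{6} + 8.9731 i$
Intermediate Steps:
$g{\left(D,V \right)} = \frac{V}{3} + \frac{2 D}{3}$ ($g{\left(D,V \right)} = \frac{\left(D + V\right) + D}{3} = \frac{V + 2 D}{3} = \frac{V}{3} + \frac{2 D}{3}$)
$I{\left(S \right)} = \sqrt{6 + S}$
$W{\left(t,u \right)} = 4 + u + \sqrt{6 + 6 \sqrt{\frac{u}{3} + \frac{2 t}{3}}}$ ($W{\left(t,u \right)} = u + \left(4 + \sqrt{6 + 6 \sqrt{\frac{u}{3} + \frac{2 t}{3}}}\right) = 4 + u + \sqrt{6 + 6 \sqrt{\frac{u}{3} + \frac{2 t}{3}}}$)
$-4577680 + W{\left(-1655,988 \right)} = -4577680 + \left(4 + 988 + \sqrt{6 + 2 \sqrt{3} \sqrt{988 + 2 \left(-1655\right)}}\right) = -4577680 + \left(4 + 988 + \sqrt{6 + 2 \sqrt{3} \sqrt{988 - 3310}}\right) = -4577680 + \left(4 + 988 + \sqrt{6 + 2 \sqrt{3} \sqrt{-2322}}\right) = -4577680 + \left(4 + 988 + \sqrt{6 + 2 \sqrt{3} \cdot 3 i \sqrt{258}}\right) = -4577680 + \left(4 + 988 + \sqrt{6 + 18 i \sqrt{86}}\right) = -4577680 + \left(992 + \sqrt{6 + 18 i \sqrt{86}}\right) = -4576688 + \sqrt{6 + 18 i \sqrt{86}}$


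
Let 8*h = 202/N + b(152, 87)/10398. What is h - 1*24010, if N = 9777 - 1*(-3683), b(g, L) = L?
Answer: -1120123027291/46652360 ≈ -24010.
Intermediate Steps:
N = 13460 (N = 9777 + 3683 = 13460)
h = 136309/46652360 (h = (202/13460 + 87/10398)/8 = (202*(1/13460) + 87*(1/10398))/8 = (101/6730 + 29/3466)/8 = (1/8)*(136309/5831545) = 136309/46652360 ≈ 0.0029218)
h - 1*24010 = 136309/46652360 - 1*24010 = 136309/46652360 - 24010 = -1120123027291/46652360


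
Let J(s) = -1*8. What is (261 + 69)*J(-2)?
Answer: -2640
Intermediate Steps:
J(s) = -8
(261 + 69)*J(-2) = (261 + 69)*(-8) = 330*(-8) = -2640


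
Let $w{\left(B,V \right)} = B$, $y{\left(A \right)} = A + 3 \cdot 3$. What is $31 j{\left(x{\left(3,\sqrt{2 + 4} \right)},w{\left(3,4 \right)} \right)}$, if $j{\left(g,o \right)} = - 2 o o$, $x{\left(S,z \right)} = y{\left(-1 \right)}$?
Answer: $-558$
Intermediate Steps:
$y{\left(A \right)} = 9 + A$ ($y{\left(A \right)} = A + 9 = 9 + A$)
$x{\left(S,z \right)} = 8$ ($x{\left(S,z \right)} = 9 - 1 = 8$)
$j{\left(g,o \right)} = - 2 o^{2}$
$31 j{\left(x{\left(3,\sqrt{2 + 4} \right)},w{\left(3,4 \right)} \right)} = 31 \left(- 2 \cdot 3^{2}\right) = 31 \left(\left(-2\right) 9\right) = 31 \left(-18\right) = -558$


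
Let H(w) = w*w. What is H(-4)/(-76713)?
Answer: -16/76713 ≈ -0.00020857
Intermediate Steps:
H(w) = w²
H(-4)/(-76713) = (-4)²/(-76713) = 16*(-1/76713) = -16/76713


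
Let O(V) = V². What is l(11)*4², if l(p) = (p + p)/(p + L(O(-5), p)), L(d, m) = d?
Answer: 88/9 ≈ 9.7778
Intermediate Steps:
l(p) = 2*p/(25 + p) (l(p) = (p + p)/(p + (-5)²) = (2*p)/(p + 25) = (2*p)/(25 + p) = 2*p/(25 + p))
l(11)*4² = (2*11/(25 + 11))*4² = (2*11/36)*16 = (2*11*(1/36))*16 = (11/18)*16 = 88/9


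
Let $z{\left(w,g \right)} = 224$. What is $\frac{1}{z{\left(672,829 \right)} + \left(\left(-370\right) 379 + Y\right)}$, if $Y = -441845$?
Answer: $- \frac{1}{581851} \approx -1.7187 \cdot 10^{-6}$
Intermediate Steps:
$\frac{1}{z{\left(672,829 \right)} + \left(\left(-370\right) 379 + Y\right)} = \frac{1}{224 - 582075} = \frac{1}{-581851} = - \frac{1}{581851}$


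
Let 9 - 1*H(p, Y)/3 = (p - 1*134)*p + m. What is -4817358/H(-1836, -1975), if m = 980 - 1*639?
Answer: 802893/1808626 ≈ 0.44392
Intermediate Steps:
m = 341 (m = 980 - 639 = 341)
H(p, Y) = -996 - 3*p*(-134 + p) (H(p, Y) = 27 - 3*((p - 1*134)*p + 341) = 27 - 3*((p - 134)*p + 341) = 27 - 3*((-134 + p)*p + 341) = 27 - 3*(p*(-134 + p) + 341) = 27 - 3*(341 + p*(-134 + p)) = 27 + (-1023 - 3*p*(-134 + p)) = -996 - 3*p*(-134 + p))
-4817358/H(-1836, -1975) = -4817358/(-996 - 3*(-1836)² + 402*(-1836)) = -4817358/(-996 - 3*3370896 - 738072) = -4817358/(-996 - 10112688 - 738072) = -4817358/(-10851756) = -4817358*(-1/10851756) = 802893/1808626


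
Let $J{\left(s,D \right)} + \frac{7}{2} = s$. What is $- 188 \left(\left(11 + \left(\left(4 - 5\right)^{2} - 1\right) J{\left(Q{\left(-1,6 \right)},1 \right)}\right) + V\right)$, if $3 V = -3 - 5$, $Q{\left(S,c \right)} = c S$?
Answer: $- \frac{4700}{3} \approx -1566.7$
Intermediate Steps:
$Q{\left(S,c \right)} = S c$
$J{\left(s,D \right)} = - \frac{7}{2} + s$
$V = - \frac{8}{3}$ ($V = \frac{-3 - 5}{3} = \frac{1}{3} \left(-8\right) = - \frac{8}{3} \approx -2.6667$)
$- 188 \left(\left(11 + \left(\left(4 - 5\right)^{2} - 1\right) J{\left(Q{\left(-1,6 \right)},1 \right)}\right) + V\right) = - 188 \left(\left(11 + \left(\left(4 - 5\right)^{2} - 1\right) \left(- \frac{7}{2} - 6\right)\right) - \frac{8}{3}\right) = - 188 \left(\left(11 + \left(\left(-1\right)^{2} - 1\right) \left(- \frac{7}{2} - 6\right)\right) - \frac{8}{3}\right) = - 188 \left(\left(11 + \left(1 - 1\right) \left(- \frac{19}{2}\right)\right) - \frac{8}{3}\right) = - 188 \left(\left(11 + 0 \left(- \frac{19}{2}\right)\right) - \frac{8}{3}\right) = - 188 \left(\left(11 + 0\right) - \frac{8}{3}\right) = - 188 \left(11 - \frac{8}{3}\right) = \left(-188\right) \frac{25}{3} = - \frac{4700}{3}$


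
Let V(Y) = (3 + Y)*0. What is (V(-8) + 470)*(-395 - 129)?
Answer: -246280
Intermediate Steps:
V(Y) = 0
(V(-8) + 470)*(-395 - 129) = (0 + 470)*(-395 - 129) = 470*(-524) = -246280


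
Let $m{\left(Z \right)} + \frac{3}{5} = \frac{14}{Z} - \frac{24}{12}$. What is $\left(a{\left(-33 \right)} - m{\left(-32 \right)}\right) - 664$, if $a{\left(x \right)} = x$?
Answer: $- \frac{55517}{80} \approx -693.96$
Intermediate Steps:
$m{\left(Z \right)} = - \frac{13}{5} + \frac{14}{Z}$ ($m{\left(Z \right)} = - \frac{3}{5} + \left(\frac{14}{Z} - \frac{24}{12}\right) = - \frac{3}{5} + \left(\frac{14}{Z} - 2\right) = - \frac{3}{5} - \left(2 - \frac{14}{Z}\right) = - \frac{13}{5} + \frac{14}{Z}$)
$\left(a{\left(-33 \right)} - m{\left(-32 \right)}\right) - 664 = \left(-33 - \left(- \frac{13}{5} + \frac{14}{-32}\right)\right) - 664 = \left(-33 - \left(- \frac{13}{5} + 14 \left(- \frac{1}{32}\right)\right)\right) - 664 = \left(-33 - \left(- \frac{13}{5} - \frac{7}{16}\right)\right) - 664 = \left(-33 - - \frac{243}{80}\right) - 664 = \left(-33 + \frac{243}{80}\right) - 664 = - \frac{2397}{80} - 664 = - \frac{55517}{80}$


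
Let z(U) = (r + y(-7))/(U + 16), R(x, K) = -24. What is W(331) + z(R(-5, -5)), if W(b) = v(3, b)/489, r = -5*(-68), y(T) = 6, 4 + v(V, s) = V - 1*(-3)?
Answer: -84589/1956 ≈ -43.246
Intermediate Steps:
v(V, s) = -1 + V (v(V, s) = -4 + (V - 1*(-3)) = -4 + (V + 3) = -4 + (3 + V) = -1 + V)
r = 340
W(b) = 2/489 (W(b) = (-1 + 3)/489 = 2*(1/489) = 2/489)
z(U) = 346/(16 + U) (z(U) = (340 + 6)/(U + 16) = 346/(16 + U))
W(331) + z(R(-5, -5)) = 2/489 + 346/(16 - 24) = 2/489 + 346/(-8) = 2/489 + 346*(-⅛) = 2/489 - 173/4 = -84589/1956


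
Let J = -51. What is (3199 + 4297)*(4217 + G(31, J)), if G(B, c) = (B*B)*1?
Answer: 38814288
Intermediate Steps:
G(B, c) = B**2 (G(B, c) = B**2*1 = B**2)
(3199 + 4297)*(4217 + G(31, J)) = (3199 + 4297)*(4217 + 31**2) = 7496*(4217 + 961) = 7496*5178 = 38814288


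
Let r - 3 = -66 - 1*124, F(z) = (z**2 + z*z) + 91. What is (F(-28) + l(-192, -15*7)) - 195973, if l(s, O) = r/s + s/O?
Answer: -1305771247/6720 ≈ -1.9431e+5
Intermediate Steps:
F(z) = 91 + 2*z**2 (F(z) = (z**2 + z**2) + 91 = 2*z**2 + 91 = 91 + 2*z**2)
r = -187 (r = 3 + (-66 - 1*124) = 3 + (-66 - 124) = 3 - 190 = -187)
l(s, O) = -187/s + s/O
(F(-28) + l(-192, -15*7)) - 195973 = ((91 + 2*(-28)**2) + (-187/(-192) - 192/((-15*7)))) - 195973 = ((91 + 2*784) + (-187*(-1/192) - 192/(-105))) - 195973 = ((91 + 1568) + (187/192 - 192*(-1/105))) - 195973 = (1659 + (187/192 + 64/35)) - 195973 = (1659 + 18833/6720) - 195973 = 11167313/6720 - 195973 = -1305771247/6720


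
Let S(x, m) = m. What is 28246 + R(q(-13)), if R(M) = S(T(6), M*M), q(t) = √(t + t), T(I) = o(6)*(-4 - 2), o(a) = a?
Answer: 28220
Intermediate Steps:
T(I) = -36 (T(I) = 6*(-4 - 2) = 6*(-6) = -36)
q(t) = √2*√t (q(t) = √(2*t) = √2*√t)
R(M) = M² (R(M) = M*M = M²)
28246 + R(q(-13)) = 28246 + (√2*√(-13))² = 28246 + (√2*(I*√13))² = 28246 + (I*√26)² = 28246 - 26 = 28220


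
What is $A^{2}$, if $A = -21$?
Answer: $441$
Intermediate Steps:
$A^{2} = \left(-21\right)^{2} = 441$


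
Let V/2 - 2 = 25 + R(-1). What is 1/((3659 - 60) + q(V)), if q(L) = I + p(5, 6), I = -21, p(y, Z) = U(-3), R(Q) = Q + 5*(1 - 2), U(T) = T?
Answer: 1/3575 ≈ 0.00027972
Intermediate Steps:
R(Q) = -5 + Q (R(Q) = Q + 5*(-1) = Q - 5 = -5 + Q)
p(y, Z) = -3
V = 42 (V = 4 + 2*(25 + (-5 - 1)) = 4 + 2*(25 - 6) = 4 + 2*19 = 4 + 38 = 42)
q(L) = -24 (q(L) = -21 - 3 = -24)
1/((3659 - 60) + q(V)) = 1/((3659 - 60) - 24) = 1/(3599 - 24) = 1/3575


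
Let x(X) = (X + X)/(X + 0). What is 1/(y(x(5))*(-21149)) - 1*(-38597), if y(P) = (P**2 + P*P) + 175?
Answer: 149380695398/3870267 ≈ 38597.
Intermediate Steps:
x(X) = 2 (x(X) = (2*X)/X = 2)
y(P) = 175 + 2*P**2 (y(P) = (P**2 + P**2) + 175 = 2*P**2 + 175 = 175 + 2*P**2)
1/(y(x(5))*(-21149)) - 1*(-38597) = 1/((175 + 2*2**2)*(-21149)) - 1*(-38597) = -1/21149/(175 + 2*4) + 38597 = -1/21149/(175 + 8) + 38597 = -1/21149/183 + 38597 = (1/183)*(-1/21149) + 38597 = -1/3870267 + 38597 = 149380695398/3870267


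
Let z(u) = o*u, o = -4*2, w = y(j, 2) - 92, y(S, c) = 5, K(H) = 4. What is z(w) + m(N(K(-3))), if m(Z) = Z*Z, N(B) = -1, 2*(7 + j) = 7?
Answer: 697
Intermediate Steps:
j = -7/2 (j = -7 + (½)*7 = -7 + 7/2 = -7/2 ≈ -3.5000)
m(Z) = Z²
w = -87 (w = 5 - 92 = -87)
o = -8
z(u) = -8*u
z(w) + m(N(K(-3))) = -8*(-87) + (-1)² = 696 + 1 = 697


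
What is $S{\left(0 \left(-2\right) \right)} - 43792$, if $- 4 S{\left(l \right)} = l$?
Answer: $-43792$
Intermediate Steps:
$S{\left(l \right)} = - \frac{l}{4}$
$S{\left(0 \left(-2\right) \right)} - 43792 = - \frac{0 \left(-2\right)}{4} - 43792 = \left(- \frac{1}{4}\right) 0 - 43792 = 0 - 43792 = -43792$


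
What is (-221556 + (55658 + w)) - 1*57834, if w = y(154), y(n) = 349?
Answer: -223383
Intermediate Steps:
w = 349
(-221556 + (55658 + w)) - 1*57834 = (-221556 + (55658 + 349)) - 1*57834 = (-221556 + 56007) - 57834 = -165549 - 57834 = -223383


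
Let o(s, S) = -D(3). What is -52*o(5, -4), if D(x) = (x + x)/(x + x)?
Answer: 52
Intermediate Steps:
D(x) = 1 (D(x) = (2*x)/((2*x)) = (2*x)*(1/(2*x)) = 1)
o(s, S) = -1 (o(s, S) = -1*1 = -1)
-52*o(5, -4) = -52*(-1) = 52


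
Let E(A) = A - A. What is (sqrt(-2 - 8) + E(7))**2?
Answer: -10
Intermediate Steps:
E(A) = 0
(sqrt(-2 - 8) + E(7))**2 = (sqrt(-2 - 8) + 0)**2 = (sqrt(-10) + 0)**2 = (I*sqrt(10) + 0)**2 = (I*sqrt(10))**2 = -10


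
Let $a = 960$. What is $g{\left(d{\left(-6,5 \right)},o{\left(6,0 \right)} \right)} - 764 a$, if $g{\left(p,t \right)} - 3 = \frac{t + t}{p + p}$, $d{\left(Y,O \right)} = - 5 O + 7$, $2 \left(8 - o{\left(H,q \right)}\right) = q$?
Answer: $- \frac{6600937}{9} \approx -7.3344 \cdot 10^{5}$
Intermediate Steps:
$o{\left(H,q \right)} = 8 - \frac{q}{2}$
$d{\left(Y,O \right)} = 7 - 5 O$
$g{\left(p,t \right)} = 3 + \frac{t}{p}$ ($g{\left(p,t \right)} = 3 + \frac{t + t}{p + p} = 3 + \frac{2 t}{2 p} = 3 + 2 t \frac{1}{2 p} = 3 + \frac{t}{p}$)
$g{\left(d{\left(-6,5 \right)},o{\left(6,0 \right)} \right)} - 764 a = \left(3 + \frac{8 - 0}{7 - 25}\right) - 733440 = \left(3 + \frac{8 + 0}{7 - 25}\right) - 733440 = \left(3 + \frac{8}{-18}\right) - 733440 = \left(3 + 8 \left(- \frac{1}{18}\right)\right) - 733440 = \left(3 - \frac{4}{9}\right) - 733440 = \frac{23}{9} - 733440 = - \frac{6600937}{9}$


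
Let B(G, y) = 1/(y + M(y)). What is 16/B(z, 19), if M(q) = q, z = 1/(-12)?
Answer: 608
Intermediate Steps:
z = -1/12 ≈ -0.083333
B(G, y) = 1/(2*y) (B(G, y) = 1/(y + y) = 1/(2*y))
16/B(z, 19) = 16/(((½)/19)) = 16/(((½)*(1/19))) = 16/(1/38) = 16*38 = 608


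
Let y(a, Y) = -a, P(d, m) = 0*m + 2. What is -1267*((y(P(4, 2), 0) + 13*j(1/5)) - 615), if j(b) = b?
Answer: 3892224/5 ≈ 7.7845e+5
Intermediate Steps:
P(d, m) = 2 (P(d, m) = 0 + 2 = 2)
-1267*((y(P(4, 2), 0) + 13*j(1/5)) - 615) = -1267*((-1*2 + 13/5) - 615) = -1267*((-2 + 13*(⅕)) - 615) = -1267*((-2 + 13/5) - 615) = -1267*(⅗ - 615) = -1267*(-3072/5) = 3892224/5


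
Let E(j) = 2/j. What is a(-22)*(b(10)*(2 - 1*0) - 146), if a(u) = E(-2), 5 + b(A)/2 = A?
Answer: 126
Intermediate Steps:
b(A) = -10 + 2*A
a(u) = -1 (a(u) = 2/(-2) = 2*(-½) = -1)
a(-22)*(b(10)*(2 - 1*0) - 146) = -((-10 + 2*10)*(2 - 1*0) - 146) = -((-10 + 20)*(2 + 0) - 146) = -(10*2 - 146) = -(20 - 146) = -1*(-126) = 126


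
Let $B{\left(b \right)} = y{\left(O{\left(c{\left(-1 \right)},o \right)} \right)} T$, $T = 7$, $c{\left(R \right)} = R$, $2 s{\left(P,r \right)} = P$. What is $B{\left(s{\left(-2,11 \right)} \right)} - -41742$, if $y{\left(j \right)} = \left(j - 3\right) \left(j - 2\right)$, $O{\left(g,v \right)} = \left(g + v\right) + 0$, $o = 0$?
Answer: $41826$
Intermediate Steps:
$s{\left(P,r \right)} = \frac{P}{2}$
$O{\left(g,v \right)} = g + v$
$y{\left(j \right)} = \left(-3 + j\right) \left(-2 + j\right)$
$B{\left(b \right)} = 84$ ($B{\left(b \right)} = \left(6 + \left(-1 + 0\right)^{2} - 5 \left(-1 + 0\right)\right) 7 = \left(6 + \left(-1\right)^{2} - -5\right) 7 = \left(6 + 1 + 5\right) 7 = 12 \cdot 7 = 84$)
$B{\left(s{\left(-2,11 \right)} \right)} - -41742 = 84 - -41742 = 84 + 41742 = 41826$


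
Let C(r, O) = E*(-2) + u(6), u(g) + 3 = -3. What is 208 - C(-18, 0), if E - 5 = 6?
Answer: 236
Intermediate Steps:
E = 11 (E = 5 + 6 = 11)
u(g) = -6 (u(g) = -3 - 3 = -6)
C(r, O) = -28 (C(r, O) = 11*(-2) - 6 = -22 - 6 = -28)
208 - C(-18, 0) = 208 - 1*(-28) = 208 + 28 = 236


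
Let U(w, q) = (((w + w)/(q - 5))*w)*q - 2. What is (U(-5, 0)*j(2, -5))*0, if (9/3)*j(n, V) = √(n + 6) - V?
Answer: 0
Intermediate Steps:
U(w, q) = -2 + 2*q*w²/(-5 + q) (U(w, q) = (((2*w)/(-5 + q))*w)*q - 2 = ((2*w/(-5 + q))*w)*q - 2 = (2*w²/(-5 + q))*q - 2 = 2*q*w²/(-5 + q) - 2 = -2 + 2*q*w²/(-5 + q))
j(n, V) = -V/3 + √(6 + n)/3 (j(n, V) = (√(n + 6) - V)/3 = (√(6 + n) - V)/3 = -V/3 + √(6 + n)/3)
(U(-5, 0)*j(2, -5))*0 = ((2*(5 - 1*0 + 0*(-5)²)/(-5 + 0))*(-⅓*(-5) + √(6 + 2)/3))*0 = ((2*(5 + 0 + 0*25)/(-5))*(5/3 + √8/3))*0 = ((2*(-⅕)*(5 + 0 + 0))*(5/3 + (2*√2)/3))*0 = ((2*(-⅕)*5)*(5/3 + 2*√2/3))*0 = -2*(5/3 + 2*√2/3)*0 = (-10/3 - 4*√2/3)*0 = 0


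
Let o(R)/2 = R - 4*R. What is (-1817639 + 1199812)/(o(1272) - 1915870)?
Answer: 88261/274786 ≈ 0.32120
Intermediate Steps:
o(R) = -6*R (o(R) = 2*(R - 4*R) = 2*(-3*R) = -6*R)
(-1817639 + 1199812)/(o(1272) - 1915870) = (-1817639 + 1199812)/(-6*1272 - 1915870) = -617827/(-7632 - 1915870) = -617827/(-1923502) = -617827*(-1/1923502) = 88261/274786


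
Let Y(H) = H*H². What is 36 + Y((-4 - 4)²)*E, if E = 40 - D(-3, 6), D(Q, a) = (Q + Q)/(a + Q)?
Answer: 11010084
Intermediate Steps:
D(Q, a) = 2*Q/(Q + a) (D(Q, a) = (2*Q)/(Q + a) = 2*Q/(Q + a))
E = 42 (E = 40 - 2*(-3)/(-3 + 6) = 40 - 2*(-3)/3 = 40 - 1*(-2) = 40 + 2 = 42)
Y(H) = H³
36 + Y((-4 - 4)²)*E = 36 + ((-4 - 4)²)³*42 = 36 + ((-8)²)³*42 = 36 + 64³*42 = 36 + 262144*42 = 36 + 11010048 = 11010084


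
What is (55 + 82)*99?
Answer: 13563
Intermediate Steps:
(55 + 82)*99 = 137*99 = 13563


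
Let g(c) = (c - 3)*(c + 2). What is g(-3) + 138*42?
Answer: 5802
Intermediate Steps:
g(c) = (-3 + c)*(2 + c)
g(-3) + 138*42 = (-6 + (-3)**2 - 1*(-3)) + 138*42 = (-6 + 9 + 3) + 5796 = 6 + 5796 = 5802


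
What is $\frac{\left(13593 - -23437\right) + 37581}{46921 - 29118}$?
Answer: $\frac{74611}{17803} \approx 4.1909$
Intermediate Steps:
$\frac{\left(13593 - -23437\right) + 37581}{46921 - 29118} = \frac{\left(13593 + 23437\right) + 37581}{17803} = \left(37030 + 37581\right) \frac{1}{17803} = 74611 \cdot \frac{1}{17803} = \frac{74611}{17803}$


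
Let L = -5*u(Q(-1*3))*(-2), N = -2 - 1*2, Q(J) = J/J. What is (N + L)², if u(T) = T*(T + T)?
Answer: 256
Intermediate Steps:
Q(J) = 1
u(T) = 2*T² (u(T) = T*(2*T) = 2*T²)
N = -4 (N = -2 - 2 = -4)
L = 20 (L = -10*1²*(-2) = -10*(-2) = 20)
(N + L)² = (-4 + 20)² = 16² = 256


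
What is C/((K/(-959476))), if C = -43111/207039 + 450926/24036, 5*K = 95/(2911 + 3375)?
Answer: -2209622610362922524/375203963 ≈ -5.8891e+9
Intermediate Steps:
K = 19/6286 (K = (95/(2911 + 3375))/5 = (95/6286)/5 = ((1/6286)*95)/5 = (1/5)*(95/6286) = 19/6286 ≈ 0.0030226)
C = 5129058451/276466078 (C = -43111*1/207039 + 450926*(1/24036) = -43111/207039 + 225463/12018 = 5129058451/276466078 ≈ 18.552)
C/((K/(-959476))) = 5129058451/(276466078*(((19/6286)/(-959476)))) = 5129058451/(276466078*(((19/6286)*(-1/959476)))) = 5129058451/(276466078*(-19/6031266136)) = (5129058451/276466078)*(-6031266136/19) = -2209622610362922524/375203963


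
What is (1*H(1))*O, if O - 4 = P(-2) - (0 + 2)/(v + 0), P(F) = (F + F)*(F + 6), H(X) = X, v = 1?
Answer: -14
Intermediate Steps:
P(F) = 2*F*(6 + F) (P(F) = (2*F)*(6 + F) = 2*F*(6 + F))
O = -14 (O = 4 + (2*(-2)*(6 - 2) - (0 + 2)/(1 + 0)) = 4 + (2*(-2)*4 - 2/1) = 4 + (-16 - 2) = 4 - 18 = -14)
(1*H(1))*O = (1*1)*(-14) = 1*(-14) = -14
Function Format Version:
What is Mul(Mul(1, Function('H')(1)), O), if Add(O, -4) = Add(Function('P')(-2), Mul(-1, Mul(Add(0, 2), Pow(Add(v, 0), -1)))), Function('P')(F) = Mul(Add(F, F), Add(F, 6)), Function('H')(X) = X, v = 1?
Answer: -14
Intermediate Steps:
Function('P')(F) = Mul(2, F, Add(6, F)) (Function('P')(F) = Mul(Mul(2, F), Add(6, F)) = Mul(2, F, Add(6, F)))
O = -14 (O = Add(4, Add(Mul(2, -2, Add(6, -2)), Mul(-1, Mul(Add(0, 2), Pow(Add(1, 0), -1))))) = Add(4, Add(Mul(2, -2, 4), Mul(-1, Mul(2, Pow(1, -1))))) = Add(4, Add(-16, Mul(-1, Mul(2, 1)))) = Add(4, Add(-16, Mul(-1, 2))) = Add(4, Add(-16, -2)) = Add(4, -18) = -14)
Mul(Mul(1, Function('H')(1)), O) = Mul(Mul(1, 1), -14) = Mul(1, -14) = -14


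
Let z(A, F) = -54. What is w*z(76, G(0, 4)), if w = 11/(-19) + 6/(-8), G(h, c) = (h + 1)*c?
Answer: 2727/38 ≈ 71.763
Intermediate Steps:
G(h, c) = c*(1 + h) (G(h, c) = (1 + h)*c = c*(1 + h))
w = -101/76 (w = 11*(-1/19) + 6*(-⅛) = -11/19 - ¾ = -101/76 ≈ -1.3289)
w*z(76, G(0, 4)) = -101/76*(-54) = 2727/38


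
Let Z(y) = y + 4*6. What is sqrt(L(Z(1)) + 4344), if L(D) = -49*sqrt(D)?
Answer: sqrt(4099) ≈ 64.023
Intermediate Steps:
Z(y) = 24 + y (Z(y) = y + 24 = 24 + y)
sqrt(L(Z(1)) + 4344) = sqrt(-49*sqrt(24 + 1) + 4344) = sqrt(-49*sqrt(25) + 4344) = sqrt(-49*5 + 4344) = sqrt(-245 + 4344) = sqrt(4099)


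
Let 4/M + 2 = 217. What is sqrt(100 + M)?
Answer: 32*sqrt(4515)/215 ≈ 10.001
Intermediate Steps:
M = 4/215 (M = 4/(-2 + 217) = 4/215 ≈ 0.018605)
sqrt(100 + M) = sqrt(100 + 4/215) = sqrt(21504/215) = 32*sqrt(4515)/215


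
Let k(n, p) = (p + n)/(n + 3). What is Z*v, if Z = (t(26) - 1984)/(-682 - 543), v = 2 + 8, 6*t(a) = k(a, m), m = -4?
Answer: 345194/21315 ≈ 16.195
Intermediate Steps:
k(n, p) = (n + p)/(3 + n)
t(a) = (-4 + a)/(6*(3 + a)) (t(a) = ((a - 4)/(3 + a))/6 = ((-4 + a)/(3 + a))/6 = (-4 + a)/(6*(3 + a)))
v = 10
Z = 172597/106575 (Z = ((-4 + 26)/(6*(3 + 26)) - 1984)/(-682 - 543) = ((⅙)*22/29 - 1984)/(-1225) = ((⅙)*(1/29)*22 - 1984)*(-1/1225) = (11/87 - 1984)*(-1/1225) = -172597/87*(-1/1225) = 172597/106575 ≈ 1.6195)
Z*v = (172597/106575)*10 = 345194/21315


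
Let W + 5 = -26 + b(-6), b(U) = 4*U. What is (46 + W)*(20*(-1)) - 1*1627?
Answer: -1447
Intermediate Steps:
W = -55 (W = -5 + (-26 + 4*(-6)) = -5 + (-26 - 24) = -5 - 50 = -55)
(46 + W)*(20*(-1)) - 1*1627 = (46 - 55)*(20*(-1)) - 1*1627 = -9*(-20) - 1627 = 180 - 1627 = -1447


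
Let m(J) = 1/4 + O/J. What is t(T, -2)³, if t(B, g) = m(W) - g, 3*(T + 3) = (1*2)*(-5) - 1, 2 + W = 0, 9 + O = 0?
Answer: 19683/64 ≈ 307.55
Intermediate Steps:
O = -9 (O = -9 + 0 = -9)
W = -2 (W = -2 + 0 = -2)
m(J) = ¼ - 9/J (m(J) = 1/4 - 9/J = 1*(¼) - 9/J = ¼ - 9/J)
T = -20/3 (T = -3 + ((1*2)*(-5) - 1)/3 = -3 + (2*(-5) - 1)/3 = -3 + (-10 - 1)/3 = -3 + (⅓)*(-11) = -3 - 11/3 = -20/3 ≈ -6.6667)
t(B, g) = 19/4 - g (t(B, g) = (¼)*(-36 - 2)/(-2) - g = (¼)*(-½)*(-38) - g = 19/4 - g)
t(T, -2)³ = (19/4 - 1*(-2))³ = (19/4 + 2)³ = (27/4)³ = 19683/64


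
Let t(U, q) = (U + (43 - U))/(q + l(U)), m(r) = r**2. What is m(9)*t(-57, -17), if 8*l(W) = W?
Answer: -27864/193 ≈ -144.37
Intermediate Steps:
l(W) = W/8
t(U, q) = 43/(q + U/8) (t(U, q) = (U + (43 - U))/(q + U/8) = 43/(q + U/8))
m(9)*t(-57, -17) = 9**2*(344/(-57 + 8*(-17))) = 81*(344/(-57 - 136)) = 81*(344/(-193)) = 81*(344*(-1/193)) = 81*(-344/193) = -27864/193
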